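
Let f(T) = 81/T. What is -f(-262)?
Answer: 81/262 ≈ 0.30916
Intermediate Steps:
-f(-262) = -81/(-262) = -81*(-1)/262 = -1*(-81/262) = 81/262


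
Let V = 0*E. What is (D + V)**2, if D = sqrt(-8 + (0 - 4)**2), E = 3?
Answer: 8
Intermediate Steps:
D = 2*sqrt(2) (D = sqrt(-8 + (-4)**2) = sqrt(-8 + 16) = sqrt(8) = 2*sqrt(2) ≈ 2.8284)
V = 0 (V = 0*3 = 0)
(D + V)**2 = (2*sqrt(2) + 0)**2 = (2*sqrt(2))**2 = 8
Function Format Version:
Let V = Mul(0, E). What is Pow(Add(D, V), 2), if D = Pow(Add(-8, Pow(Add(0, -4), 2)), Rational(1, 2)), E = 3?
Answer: 8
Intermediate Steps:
D = Mul(2, Pow(2, Rational(1, 2))) (D = Pow(Add(-8, Pow(-4, 2)), Rational(1, 2)) = Pow(Add(-8, 16), Rational(1, 2)) = Pow(8, Rational(1, 2)) = Mul(2, Pow(2, Rational(1, 2))) ≈ 2.8284)
V = 0 (V = Mul(0, 3) = 0)
Pow(Add(D, V), 2) = Pow(Add(Mul(2, Pow(2, Rational(1, 2))), 0), 2) = Pow(Mul(2, Pow(2, Rational(1, 2))), 2) = 8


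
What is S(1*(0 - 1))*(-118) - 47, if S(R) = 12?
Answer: -1463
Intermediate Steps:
S(1*(0 - 1))*(-118) - 47 = 12*(-118) - 47 = -1416 - 47 = -1463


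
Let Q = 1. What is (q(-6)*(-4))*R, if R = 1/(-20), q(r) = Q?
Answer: ⅕ ≈ 0.20000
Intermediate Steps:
q(r) = 1
R = -1/20 ≈ -0.050000
(q(-6)*(-4))*R = (1*(-4))*(-1/20) = -4*(-1/20) = ⅕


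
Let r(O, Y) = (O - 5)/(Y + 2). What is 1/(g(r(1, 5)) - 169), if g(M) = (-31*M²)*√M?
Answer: -2840383/481008791 + 48608*I*√7/481008791 ≈ -0.0059051 + 0.00026736*I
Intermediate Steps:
r(O, Y) = (-5 + O)/(2 + Y)
g(M) = -31*M^(5/2)
1/(g(r(1, 5)) - 169) = 1/(-31*(-5 + 1)^(5/2)/(2 + 5)^(5/2) - 169) = 1/(-31*32*I*√7/343 - 169) = 1/(-992*I*√7/343 - 169) = 1/(-169 - 992*I*√7/343)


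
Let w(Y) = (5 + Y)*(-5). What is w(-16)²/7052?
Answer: 3025/7052 ≈ 0.42896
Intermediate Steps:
w(Y) = -25 - 5*Y
w(-16)²/7052 = (-25 - 5*(-16))²/7052 = (-25 + 80)²*(1/7052) = 55²*(1/7052) = 3025*(1/7052) = 3025/7052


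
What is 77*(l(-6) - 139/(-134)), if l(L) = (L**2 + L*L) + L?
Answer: 691691/134 ≈ 5161.9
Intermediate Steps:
l(L) = L + 2*L**2 (l(L) = (L**2 + L**2) + L = 2*L**2 + L = L + 2*L**2)
77*(l(-6) - 139/(-134)) = 77*(-6*(1 + 2*(-6)) - 139/(-134)) = 77*(-6*(1 - 12) - 139*(-1/134)) = 77*(-6*(-11) + 139/134) = 77*(66 + 139/134) = 77*(8983/134) = 691691/134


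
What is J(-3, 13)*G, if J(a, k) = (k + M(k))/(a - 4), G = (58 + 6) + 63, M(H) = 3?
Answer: -2032/7 ≈ -290.29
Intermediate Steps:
G = 127 (G = 64 + 63 = 127)
J(a, k) = (3 + k)/(-4 + a) (J(a, k) = (k + 3)/(a - 4) = (3 + k)/(-4 + a))
J(-3, 13)*G = ((3 + 13)/(-4 - 3))*127 = (16/(-7))*127 = -⅐*16*127 = -16/7*127 = -2032/7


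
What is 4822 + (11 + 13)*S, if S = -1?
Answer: 4798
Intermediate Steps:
4822 + (11 + 13)*S = 4822 + (11 + 13)*(-1) = 4822 + 24*(-1) = 4822 - 24 = 4798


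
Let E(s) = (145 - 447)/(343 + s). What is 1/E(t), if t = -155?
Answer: -94/151 ≈ -0.62252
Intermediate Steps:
E(s) = -302/(343 + s)
1/E(t) = 1/(-302/(343 - 155)) = 1/(-302/188) = 1/(-302*1/188) = 1/(-151/94) = -94/151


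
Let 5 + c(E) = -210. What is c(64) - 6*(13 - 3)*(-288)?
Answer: 17065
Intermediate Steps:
c(E) = -215 (c(E) = -5 - 210 = -215)
c(64) - 6*(13 - 3)*(-288) = -215 - 6*(13 - 3)*(-288) = -215 - 6*10*(-288) = -215 - 60*(-288) = -215 - 1*(-17280) = -215 + 17280 = 17065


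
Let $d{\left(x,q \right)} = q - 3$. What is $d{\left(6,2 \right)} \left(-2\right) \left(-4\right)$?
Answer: $-8$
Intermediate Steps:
$d{\left(x,q \right)} = -3 + q$ ($d{\left(x,q \right)} = q - 3 = -3 + q$)
$d{\left(6,2 \right)} \left(-2\right) \left(-4\right) = \left(-3 + 2\right) \left(-2\right) \left(-4\right) = \left(-1\right) \left(-2\right) \left(-4\right) = 2 \left(-4\right) = -8$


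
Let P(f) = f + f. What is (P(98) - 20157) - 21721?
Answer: -41682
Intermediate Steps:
P(f) = 2*f
(P(98) - 20157) - 21721 = (2*98 - 20157) - 21721 = (196 - 20157) - 21721 = -19961 - 21721 = -41682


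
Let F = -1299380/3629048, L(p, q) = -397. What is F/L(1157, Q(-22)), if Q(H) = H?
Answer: 324845/360183014 ≈ 0.00090189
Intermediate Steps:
F = -324845/907262 (F = -1299380*1/3629048 = -324845/907262 ≈ -0.35805)
F/L(1157, Q(-22)) = -324845/907262/(-397) = -324845/907262*(-1/397) = 324845/360183014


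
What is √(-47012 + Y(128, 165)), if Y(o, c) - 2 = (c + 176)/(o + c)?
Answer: I*√4035661577/293 ≈ 216.82*I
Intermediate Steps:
Y(o, c) = 2 + (176 + c)/(c + o) (Y(o, c) = 2 + (c + 176)/(o + c) = 2 + (176 + c)/(c + o))
√(-47012 + Y(128, 165)) = √(-47012 + (176 + 2*128 + 3*165)/(165 + 128)) = √(-47012 + (176 + 256 + 495)/293) = √(-47012 + (1/293)*927) = √(-47012 + 927/293) = √(-13773589/293) = I*√4035661577/293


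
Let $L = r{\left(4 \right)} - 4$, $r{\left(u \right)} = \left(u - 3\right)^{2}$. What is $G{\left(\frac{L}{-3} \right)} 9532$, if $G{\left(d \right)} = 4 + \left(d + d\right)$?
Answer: $57192$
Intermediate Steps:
$r{\left(u \right)} = \left(-3 + u\right)^{2}$
$L = -3$ ($L = \left(-3 + 4\right)^{2} - 4 = 1^{2} - 4 = 1 - 4 = -3$)
$G{\left(d \right)} = 4 + 2 d$
$G{\left(\frac{L}{-3} \right)} 9532 = \left(4 + 2 \left(- \frac{3}{-3}\right)\right) 9532 = \left(4 + 2 \left(\left(-3\right) \left(- \frac{1}{3}\right)\right)\right) 9532 = \left(4 + 2 \cdot 1\right) 9532 = \left(4 + 2\right) 9532 = 6 \cdot 9532 = 57192$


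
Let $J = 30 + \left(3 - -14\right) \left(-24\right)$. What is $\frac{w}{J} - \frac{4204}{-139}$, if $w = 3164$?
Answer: $\frac{82094}{3753} \approx 21.874$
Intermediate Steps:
$J = -378$ ($J = 30 + \left(3 + 14\right) \left(-24\right) = 30 + 17 \left(-24\right) = 30 - 408 = -378$)
$\frac{w}{J} - \frac{4204}{-139} = \frac{3164}{-378} - \frac{4204}{-139} = 3164 \left(- \frac{1}{378}\right) - - \frac{4204}{139} = - \frac{226}{27} + \frac{4204}{139} = \frac{82094}{3753}$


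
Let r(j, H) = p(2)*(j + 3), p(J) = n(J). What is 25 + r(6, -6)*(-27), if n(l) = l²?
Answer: -947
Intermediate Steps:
p(J) = J²
r(j, H) = 12 + 4*j (r(j, H) = 2²*(j + 3) = 4*(3 + j) = 12 + 4*j)
25 + r(6, -6)*(-27) = 25 + (12 + 4*6)*(-27) = 25 + (12 + 24)*(-27) = 25 + 36*(-27) = 25 - 972 = -947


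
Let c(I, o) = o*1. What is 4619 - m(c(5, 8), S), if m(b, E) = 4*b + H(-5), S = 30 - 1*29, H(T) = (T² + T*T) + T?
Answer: 4542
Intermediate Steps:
c(I, o) = o
H(T) = T + 2*T² (H(T) = (T² + T²) + T = 2*T² + T = T + 2*T²)
S = 1 (S = 30 - 29 = 1)
m(b, E) = 45 + 4*b (m(b, E) = 4*b - 5*(1 + 2*(-5)) = 4*b - 5*(1 - 10) = 4*b - 5*(-9) = 4*b + 45 = 45 + 4*b)
4619 - m(c(5, 8), S) = 4619 - (45 + 4*8) = 4619 - (45 + 32) = 4619 - 1*77 = 4619 - 77 = 4542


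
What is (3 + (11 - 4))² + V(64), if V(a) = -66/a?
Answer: 3167/32 ≈ 98.969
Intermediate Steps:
(3 + (11 - 4))² + V(64) = (3 + (11 - 4))² - 66/64 = (3 + 7)² - 66*1/64 = 10² - 33/32 = 100 - 33/32 = 3167/32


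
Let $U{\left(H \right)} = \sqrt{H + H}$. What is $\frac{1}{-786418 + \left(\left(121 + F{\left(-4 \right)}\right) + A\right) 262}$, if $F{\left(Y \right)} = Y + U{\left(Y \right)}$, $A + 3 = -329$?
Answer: $- \frac{210687}{177556185164} - \frac{131 i \sqrt{2}}{177556185164} \approx -1.1866 \cdot 10^{-6} - 1.0434 \cdot 10^{-9} i$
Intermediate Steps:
$A = -332$ ($A = -3 - 329 = -332$)
$U{\left(H \right)} = \sqrt{2} \sqrt{H}$ ($U{\left(H \right)} = \sqrt{2 H} = \sqrt{2} \sqrt{H}$)
$F{\left(Y \right)} = Y + \sqrt{2} \sqrt{Y}$
$\frac{1}{-786418 + \left(\left(121 + F{\left(-4 \right)}\right) + A\right) 262} = \frac{1}{-786418 + \left(\left(121 - \left(4 - \sqrt{2} \sqrt{-4}\right)\right) - 332\right) 262} = \frac{1}{-786418 + \left(\left(121 - \left(4 - \sqrt{2} \cdot 2 i\right)\right) - 332\right) 262} = \frac{1}{-786418 + \left(\left(121 - \left(4 - 2 i \sqrt{2}\right)\right) - 332\right) 262} = \frac{1}{-786418 + \left(\left(117 + 2 i \sqrt{2}\right) - 332\right) 262} = \frac{1}{-786418 + \left(-215 + 2 i \sqrt{2}\right) 262} = \frac{1}{-786418 - \left(56330 - 524 i \sqrt{2}\right)} = \frac{1}{-842748 + 524 i \sqrt{2}}$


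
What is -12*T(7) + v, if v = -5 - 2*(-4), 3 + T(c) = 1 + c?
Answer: -57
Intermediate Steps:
T(c) = -2 + c (T(c) = -3 + (1 + c) = -2 + c)
v = 3 (v = -5 + 8 = 3)
-12*T(7) + v = -12*(-2 + 7) + 3 = -12*5 + 3 = -60 + 3 = -57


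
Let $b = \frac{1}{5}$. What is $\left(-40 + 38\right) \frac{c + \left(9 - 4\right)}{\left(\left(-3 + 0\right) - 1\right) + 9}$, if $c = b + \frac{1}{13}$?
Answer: $- \frac{686}{325} \approx -2.1108$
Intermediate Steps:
$b = \frac{1}{5} \approx 0.2$
$c = \frac{18}{65}$ ($c = \frac{1}{5} + \frac{1}{13} = \frac{18}{65} \approx 0.27692$)
$\left(-40 + 38\right) \frac{c + \left(9 - 4\right)}{\left(\left(-3 + 0\right) - 1\right) + 9} = \left(-40 + 38\right) \frac{\frac{18}{65} + \left(9 - 4\right)}{\left(\left(-3 + 0\right) - 1\right) + 9} = - 2 \frac{\frac{18}{65} + \left(9 - 4\right)}{\left(-3 - 1\right) + 9} = - 2 \frac{\frac{18}{65} + 5}{-4 + 9} = - 2 \frac{343}{65 \cdot 5} = - 2 \cdot \frac{343}{65} \cdot \frac{1}{5} = \left(-2\right) \frac{343}{325} = - \frac{686}{325}$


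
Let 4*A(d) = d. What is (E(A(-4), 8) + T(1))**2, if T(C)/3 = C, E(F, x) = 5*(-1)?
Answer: 4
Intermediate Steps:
A(d) = d/4
E(F, x) = -5
T(C) = 3*C
(E(A(-4), 8) + T(1))**2 = (-5 + 3*1)**2 = (-5 + 3)**2 = (-2)**2 = 4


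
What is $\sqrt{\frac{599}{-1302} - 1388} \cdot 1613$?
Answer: $\frac{8065 i \sqrt{94148922}}{1302} \approx 60104.0 i$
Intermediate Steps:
$\sqrt{\frac{599}{-1302} - 1388} \cdot 1613 = \sqrt{599 \left(- \frac{1}{1302}\right) - 1388} \cdot 1613 = \sqrt{- \frac{599}{1302} - 1388} \cdot 1613 = \sqrt{- \frac{1807775}{1302}} \cdot 1613 = \frac{5 i \sqrt{94148922}}{1302} \cdot 1613 = \frac{8065 i \sqrt{94148922}}{1302}$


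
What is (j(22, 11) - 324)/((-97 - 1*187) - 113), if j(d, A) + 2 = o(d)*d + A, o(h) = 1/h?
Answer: 314/397 ≈ 0.79093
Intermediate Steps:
j(d, A) = -1 + A (j(d, A) = -2 + (d/d + A) = -2 + (1 + A) = -1 + A)
(j(22, 11) - 324)/((-97 - 1*187) - 113) = ((-1 + 11) - 324)/((-97 - 1*187) - 113) = (10 - 324)/((-97 - 187) - 113) = -314/(-284 - 113) = -314/(-397) = -314*(-1/397) = 314/397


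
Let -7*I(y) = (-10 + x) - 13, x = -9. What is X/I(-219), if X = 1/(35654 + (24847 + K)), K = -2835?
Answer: 1/263616 ≈ 3.7934e-6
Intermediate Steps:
I(y) = 32/7 (I(y) = -((-10 - 9) - 13)/7 = -(-19 - 13)/7 = -⅐*(-32) = 32/7)
X = 1/57666 (X = 1/(35654 + (24847 - 2835)) = 1/(35654 + 22012) = 1/57666 ≈ 1.7341e-5)
X/I(-219) = 1/(57666*(32/7)) = (1/57666)*(7/32) = 1/263616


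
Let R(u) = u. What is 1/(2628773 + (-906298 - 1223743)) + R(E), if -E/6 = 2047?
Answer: -6125426423/498732 ≈ -12282.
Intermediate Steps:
E = -12282 (E = -6*2047 = -12282)
1/(2628773 + (-906298 - 1223743)) + R(E) = 1/(2628773 + (-906298 - 1223743)) - 12282 = 1/(2628773 - 2130041) - 12282 = 1/498732 - 12282 = -6125426423/498732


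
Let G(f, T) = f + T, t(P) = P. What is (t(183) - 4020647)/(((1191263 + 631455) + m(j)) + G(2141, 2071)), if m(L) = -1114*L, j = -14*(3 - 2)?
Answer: -287176/131609 ≈ -2.1820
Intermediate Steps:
j = -14 (j = -14*1 = -14)
G(f, T) = T + f
(t(183) - 4020647)/(((1191263 + 631455) + m(j)) + G(2141, 2071)) = (183 - 4020647)/(((1191263 + 631455) - 1114*(-14)) + (2071 + 2141)) = -4020464/((1822718 + 15596) + 4212) = -4020464/(1838314 + 4212) = -4020464/1842526 = -4020464*1/1842526 = -287176/131609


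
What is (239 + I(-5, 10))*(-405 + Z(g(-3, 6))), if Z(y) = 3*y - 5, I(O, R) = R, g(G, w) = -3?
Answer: -104331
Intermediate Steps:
Z(y) = -5 + 3*y
(239 + I(-5, 10))*(-405 + Z(g(-3, 6))) = (239 + 10)*(-405 + (-5 + 3*(-3))) = 249*(-405 + (-5 - 9)) = 249*(-405 - 14) = 249*(-419) = -104331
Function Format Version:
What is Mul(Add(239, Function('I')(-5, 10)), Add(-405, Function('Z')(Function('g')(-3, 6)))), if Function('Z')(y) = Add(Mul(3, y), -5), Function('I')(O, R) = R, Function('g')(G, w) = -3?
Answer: -104331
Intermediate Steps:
Function('Z')(y) = Add(-5, Mul(3, y))
Mul(Add(239, Function('I')(-5, 10)), Add(-405, Function('Z')(Function('g')(-3, 6)))) = Mul(Add(239, 10), Add(-405, Add(-5, Mul(3, -3)))) = Mul(249, Add(-405, Add(-5, -9))) = Mul(249, Add(-405, -14)) = Mul(249, -419) = -104331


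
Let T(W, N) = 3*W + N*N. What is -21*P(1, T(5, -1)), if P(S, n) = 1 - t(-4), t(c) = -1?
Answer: -42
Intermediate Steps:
T(W, N) = N**2 + 3*W (T(W, N) = 3*W + N**2 = N**2 + 3*W)
P(S, n) = 2 (P(S, n) = 1 - 1*(-1) = 1 + 1 = 2)
-21*P(1, T(5, -1)) = -21*2 = -42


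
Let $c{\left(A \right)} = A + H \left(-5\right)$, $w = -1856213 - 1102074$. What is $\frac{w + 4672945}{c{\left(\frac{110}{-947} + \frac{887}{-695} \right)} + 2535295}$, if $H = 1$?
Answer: $\frac{1128527882570}{1668638226411} \approx 0.67632$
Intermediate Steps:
$w = -2958287$
$c{\left(A \right)} = -5 + A$ ($c{\left(A \right)} = A + 1 \left(-5\right) = A - 5 = -5 + A$)
$\frac{w + 4672945}{c{\left(\frac{110}{-947} + \frac{887}{-695} \right)} + 2535295} = \frac{-2958287 + 4672945}{\left(-5 + \left(\frac{110}{-947} + \frac{887}{-695}\right)\right) + 2535295} = \frac{1714658}{\left(-5 + \left(110 \left(- \frac{1}{947}\right) + 887 \left(- \frac{1}{695}\right)\right)\right) + 2535295} = \frac{1714658}{\left(-5 - \frac{916439}{658165}\right) + 2535295} = \frac{1714658}{- \frac{4207264}{658165} + 2535295} = \frac{1714658}{\frac{1668638226411}{658165}} = 1714658 \cdot \frac{658165}{1668638226411} = \frac{1128527882570}{1668638226411}$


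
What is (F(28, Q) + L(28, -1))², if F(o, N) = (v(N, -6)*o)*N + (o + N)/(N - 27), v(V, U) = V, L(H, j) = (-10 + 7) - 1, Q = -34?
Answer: 3897505124100/3721 ≈ 1.0474e+9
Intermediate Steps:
L(H, j) = -4 (L(H, j) = -3 - 1 = -4)
F(o, N) = o*N² + (N + o)/(-27 + N) (F(o, N) = (N*o)*N + (o + N)/(N - 27) = o*N² + (N + o)/(-27 + N))
(F(28, Q) + L(28, -1))² = ((-34 + 28 + 28*(-34)³ - 27*28*(-34)²)/(-27 - 34) - 4)² = ((-34 + 28 + 28*(-39304) - 27*28*1156)/(-61) - 4)² = (-(-34 + 28 - 1100512 - 873936)/61 - 4)² = (-1/61*(-1974454) - 4)² = (1974454/61 - 4)² = (1974210/61)² = 3897505124100/3721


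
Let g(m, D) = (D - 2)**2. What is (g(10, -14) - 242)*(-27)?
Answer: -378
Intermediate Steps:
g(m, D) = (-2 + D)**2
(g(10, -14) - 242)*(-27) = ((-2 - 14)**2 - 242)*(-27) = ((-16)**2 - 242)*(-27) = (256 - 242)*(-27) = 14*(-27) = -378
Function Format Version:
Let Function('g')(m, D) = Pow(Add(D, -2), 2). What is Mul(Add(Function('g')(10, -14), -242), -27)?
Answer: -378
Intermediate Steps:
Function('g')(m, D) = Pow(Add(-2, D), 2)
Mul(Add(Function('g')(10, -14), -242), -27) = Mul(Add(Pow(Add(-2, -14), 2), -242), -27) = Mul(Add(Pow(-16, 2), -242), -27) = Mul(Add(256, -242), -27) = Mul(14, -27) = -378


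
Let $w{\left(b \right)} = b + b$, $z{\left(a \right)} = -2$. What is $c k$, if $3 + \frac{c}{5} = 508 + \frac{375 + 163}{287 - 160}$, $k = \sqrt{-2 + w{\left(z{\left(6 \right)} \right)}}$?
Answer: $\frac{323365 i \sqrt{6}}{127} \approx 6236.8 i$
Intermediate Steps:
$w{\left(b \right)} = 2 b$
$k = i \sqrt{6}$ ($k = \sqrt{-2 + 2 \left(-2\right)} = \sqrt{-2 - 4} = \sqrt{-6} = i \sqrt{6} \approx 2.4495 i$)
$c = \frac{323365}{127}$ ($c = -15 + 5 \left(508 + \frac{375 + 163}{287 - 160}\right) = -15 + 5 \left(508 + \frac{538}{127}\right) = -15 + 5 \cdot \frac{65054}{127} = -15 + \frac{325270}{127} = \frac{323365}{127} \approx 2546.2$)
$c k = \frac{323365 i \sqrt{6}}{127}$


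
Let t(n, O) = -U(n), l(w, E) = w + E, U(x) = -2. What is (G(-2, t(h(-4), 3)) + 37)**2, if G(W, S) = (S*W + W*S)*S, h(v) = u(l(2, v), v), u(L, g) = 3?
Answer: 441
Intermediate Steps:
l(w, E) = E + w
h(v) = 3
t(n, O) = 2 (t(n, O) = -1*(-2) = 2)
G(W, S) = 2*W*S**2 (G(W, S) = (S*W + S*W)*S = (2*S*W)*S = 2*W*S**2)
(G(-2, t(h(-4), 3)) + 37)**2 = (2*(-2)*2**2 + 37)**2 = (2*(-2)*4 + 37)**2 = (-16 + 37)**2 = 21**2 = 441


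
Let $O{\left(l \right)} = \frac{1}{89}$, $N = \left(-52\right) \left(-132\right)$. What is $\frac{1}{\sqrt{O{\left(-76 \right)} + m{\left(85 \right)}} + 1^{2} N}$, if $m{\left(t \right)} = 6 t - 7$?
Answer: $\frac{38181}{262071586} - \frac{\sqrt{249022}}{1048286344} \approx 0.00014521$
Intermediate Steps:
$N = 6864$
$m{\left(t \right)} = -7 + 6 t$
$O{\left(l \right)} = \frac{1}{89}$
$\frac{1}{\sqrt{O{\left(-76 \right)} + m{\left(85 \right)}} + 1^{2} N} = \frac{1}{\sqrt{\frac{1}{89} + \left(-7 + 6 \cdot 85\right)} + 1^{2} \cdot 6864} = \frac{1}{\sqrt{\frac{1}{89} + \left(-7 + 510\right)} + 1 \cdot 6864} = \frac{1}{\sqrt{\frac{1}{89} + 503} + 6864} = \frac{1}{\sqrt{\frac{44768}{89}} + 6864} = \frac{1}{\frac{4 \sqrt{249022}}{89} + 6864} = \frac{1}{6864 + \frac{4 \sqrt{249022}}{89}}$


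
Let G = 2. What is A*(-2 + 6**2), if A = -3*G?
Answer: -204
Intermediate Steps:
A = -6 (A = -3*2 = -6)
A*(-2 + 6**2) = -6*(-2 + 6**2) = -6*(-2 + 36) = -6*34 = -204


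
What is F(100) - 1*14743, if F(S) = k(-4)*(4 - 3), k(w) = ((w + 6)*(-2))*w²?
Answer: -14807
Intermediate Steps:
k(w) = w²*(-12 - 2*w) (k(w) = ((6 + w)*(-2))*w² = (-12 - 2*w)*w² = w²*(-12 - 2*w))
F(S) = -64 (F(S) = (2*(-4)²*(-6 - 1*(-4)))*(4 - 3) = (2*16*(-6 + 4))*1 = (2*16*(-2))*1 = -64*1 = -64)
F(100) - 1*14743 = -64 - 1*14743 = -64 - 14743 = -14807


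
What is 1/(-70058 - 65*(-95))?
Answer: -1/63883 ≈ -1.5654e-5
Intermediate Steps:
1/(-70058 - 65*(-95)) = 1/(-70058 + 6175) = 1/(-63883) = -1/63883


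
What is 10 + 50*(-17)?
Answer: -840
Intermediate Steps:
10 + 50*(-17) = 10 - 850 = -840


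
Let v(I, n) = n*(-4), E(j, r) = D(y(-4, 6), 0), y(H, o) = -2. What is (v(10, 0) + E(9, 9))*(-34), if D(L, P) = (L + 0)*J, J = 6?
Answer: 408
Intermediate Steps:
D(L, P) = 6*L (D(L, P) = (L + 0)*6 = L*6 = 6*L)
E(j, r) = -12 (E(j, r) = 6*(-2) = -12)
v(I, n) = -4*n
(v(10, 0) + E(9, 9))*(-34) = (-4*0 - 12)*(-34) = (0 - 12)*(-34) = -12*(-34) = 408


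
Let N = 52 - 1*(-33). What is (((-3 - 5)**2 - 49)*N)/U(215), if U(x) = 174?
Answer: 425/58 ≈ 7.3276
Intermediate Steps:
N = 85 (N = 52 + 33 = 85)
(((-3 - 5)**2 - 49)*N)/U(215) = (((-3 - 5)**2 - 49)*85)/174 = (((-8)**2 - 49)*85)*(1/174) = ((64 - 49)*85)*(1/174) = (15*85)*(1/174) = 1275*(1/174) = 425/58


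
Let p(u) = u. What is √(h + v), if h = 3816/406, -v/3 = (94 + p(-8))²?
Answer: 4*I*√57122373/203 ≈ 148.92*I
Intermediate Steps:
v = -22188 (v = -3*(94 - 8)² = -3*86² = -3*7396 = -22188)
h = 1908/203 (h = 3816*(1/406) = 1908/203 ≈ 9.3990)
√(h + v) = √(1908/203 - 22188) = √(-4502256/203) = 4*I*√57122373/203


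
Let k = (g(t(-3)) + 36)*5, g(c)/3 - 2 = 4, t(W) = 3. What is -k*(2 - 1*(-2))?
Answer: -1080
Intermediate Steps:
g(c) = 18 (g(c) = 6 + 3*4 = 6 + 12 = 18)
k = 270 (k = (18 + 36)*5 = 54*5 = 270)
-k*(2 - 1*(-2)) = -270*(2 - 1*(-2)) = -270*(2 + 2) = -270*4 = -1*1080 = -1080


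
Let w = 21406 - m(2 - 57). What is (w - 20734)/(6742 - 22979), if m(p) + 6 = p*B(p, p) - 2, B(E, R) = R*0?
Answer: -680/16237 ≈ -0.041880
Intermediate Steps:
B(E, R) = 0
m(p) = -8 (m(p) = -6 + (p*0 - 2) = -6 + (0 - 2) = -6 - 2 = -8)
w = 21414 (w = 21406 - 1*(-8) = 21406 + 8 = 21414)
(w - 20734)/(6742 - 22979) = (21414 - 20734)/(6742 - 22979) = 680/(-16237) = 680*(-1/16237) = -680/16237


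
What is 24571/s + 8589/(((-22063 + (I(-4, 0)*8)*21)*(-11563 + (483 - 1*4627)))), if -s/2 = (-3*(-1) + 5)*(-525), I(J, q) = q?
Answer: 8514993493511/2910965744400 ≈ 2.9251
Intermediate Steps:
s = 8400 (s = -2*(-3*(-1) + 5)*(-525) = -2*(3 + 5)*(-525) = -16*(-525) = -2*(-4200) = 8400)
24571/s + 8589/(((-22063 + (I(-4, 0)*8)*21)*(-11563 + (483 - 1*4627)))) = 24571/8400 + 8589/(((-22063 + (0*8)*21)*(-11563 + (483 - 1*4627)))) = 24571*(1/8400) + 8589/(((-22063 + 0*21)*(-11563 + (483 - 4627)))) = 24571/8400 + 8589/(((-22063 + 0)*(-11563 - 4144))) = 24571/8400 + 8589/((-22063*(-15707))) = 24571/8400 + 8589/346543541 = 8514993493511/2910965744400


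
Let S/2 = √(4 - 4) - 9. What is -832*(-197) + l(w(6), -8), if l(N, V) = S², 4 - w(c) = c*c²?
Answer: 164228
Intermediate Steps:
S = -18 (S = 2*(√(4 - 4) - 9) = 2*(√0 - 9) = 2*(0 - 9) = 2*(-9) = -18)
w(c) = 4 - c³ (w(c) = 4 - c*c² = 4 - c³)
l(N, V) = 324 (l(N, V) = (-18)² = 324)
-832*(-197) + l(w(6), -8) = -832*(-197) + 324 = 163904 + 324 = 164228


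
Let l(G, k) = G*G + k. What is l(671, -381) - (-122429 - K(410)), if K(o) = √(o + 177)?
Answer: 572289 + √587 ≈ 5.7231e+5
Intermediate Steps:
l(G, k) = k + G² (l(G, k) = G² + k = k + G²)
K(o) = √(177 + o)
l(671, -381) - (-122429 - K(410)) = (-381 + 671²) - (-122429 - √(177 + 410)) = (-381 + 450241) - (-122429 - √587) = 449860 + (122429 + √587) = 572289 + √587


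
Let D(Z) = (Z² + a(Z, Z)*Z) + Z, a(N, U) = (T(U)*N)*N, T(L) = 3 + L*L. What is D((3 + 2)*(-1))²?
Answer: 12110400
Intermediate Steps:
T(L) = 3 + L²
a(N, U) = N²*(3 + U²) (a(N, U) = ((3 + U²)*N)*N = (N*(3 + U²))*N = N²*(3 + U²))
D(Z) = Z + Z² + Z³*(3 + Z²) (D(Z) = (Z² + (Z²*(3 + Z²))*Z) + Z = (Z² + Z³*(3 + Z²)) + Z = Z + Z² + Z³*(3 + Z²))
D((3 + 2)*(-1))² = (((3 + 2)*(-1))*(1 + (3 + 2)*(-1) + ((3 + 2)*(-1))²*(3 + ((3 + 2)*(-1))²)))² = ((5*(-1))*(1 + 5*(-1) + (5*(-1))²*(3 + (5*(-1))²)))² = (-5*(1 - 5 + (-5)²*(3 + (-5)²)))² = (-5*(1 - 5 + 25*(3 + 25)))² = (-5*(1 - 5 + 25*28))² = (-5*(1 - 5 + 700))² = (-5*696)² = (-3480)² = 12110400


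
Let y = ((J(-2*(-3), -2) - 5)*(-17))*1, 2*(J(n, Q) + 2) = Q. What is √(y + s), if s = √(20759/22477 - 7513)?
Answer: √(406563976 + 1729*I*√22456909286)/1729 ≈ 12.192 + 3.5546*I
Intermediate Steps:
J(n, Q) = -2 + Q/2
s = I*√22456909286/1729 (s = √(20759*(1/22477) - 7513) = √(20759/22477 - 7513) = √(-168848942/22477) = I*√22456909286/1729 ≈ 86.672*I)
y = 136 (y = (((-2 + (½)*(-2)) - 5)*(-17))*1 = (((-2 - 1) - 5)*(-17))*1 = ((-3 - 5)*(-17))*1 = -8*(-17)*1 = 136*1 = 136)
√(y + s) = √(136 + I*√22456909286/1729)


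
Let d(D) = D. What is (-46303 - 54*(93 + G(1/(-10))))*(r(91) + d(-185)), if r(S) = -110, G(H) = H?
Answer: 15139282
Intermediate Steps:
(-46303 - 54*(93 + G(1/(-10))))*(r(91) + d(-185)) = (-46303 - 54*(93 + 1/(-10)))*(-110 - 185) = (-46303 - 54*(93 - ⅒))*(-295) = (-46303 - 54*929/10)*(-295) = (-46303 - 25083/5)*(-295) = -256598/5*(-295) = 15139282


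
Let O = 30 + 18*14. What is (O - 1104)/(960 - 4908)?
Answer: 137/658 ≈ 0.20821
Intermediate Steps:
O = 282 (O = 30 + 252 = 282)
(O - 1104)/(960 - 4908) = (282 - 1104)/(960 - 4908) = -822/(-3948) = -822*(-1/3948) = 137/658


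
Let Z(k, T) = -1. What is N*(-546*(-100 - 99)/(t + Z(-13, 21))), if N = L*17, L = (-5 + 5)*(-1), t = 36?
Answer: 0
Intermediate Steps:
L = 0 (L = 0*(-1) = 0)
N = 0 (N = 0*17 = 0)
N*(-546*(-100 - 99)/(t + Z(-13, 21))) = 0*(-546*(-100 - 99)/(36 - 1)) = 0*(-546/(35/(-199))) = 0*(-546/(35*(-1/199))) = 0*(-546/(-35/199)) = 0*(-546*(-199/35)) = 0*(15522/5) = 0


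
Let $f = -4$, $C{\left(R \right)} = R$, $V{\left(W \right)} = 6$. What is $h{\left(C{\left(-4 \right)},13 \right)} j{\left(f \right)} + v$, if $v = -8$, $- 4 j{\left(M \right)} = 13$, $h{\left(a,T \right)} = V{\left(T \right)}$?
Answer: $- \frac{55}{2} \approx -27.5$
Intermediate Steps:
$h{\left(a,T \right)} = 6$
$j{\left(M \right)} = - \frac{13}{4}$ ($j{\left(M \right)} = \left(- \frac{1}{4}\right) 13 = - \frac{13}{4}$)
$h{\left(C{\left(-4 \right)},13 \right)} j{\left(f \right)} + v = 6 \left(- \frac{13}{4}\right) - 8 = - \frac{39}{2} - 8 = - \frac{55}{2}$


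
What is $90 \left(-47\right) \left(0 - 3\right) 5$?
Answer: $63450$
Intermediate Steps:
$90 \left(-47\right) \left(0 - 3\right) 5 = - 4230 \left(\left(-3\right) 5\right) = \left(-4230\right) \left(-15\right) = 63450$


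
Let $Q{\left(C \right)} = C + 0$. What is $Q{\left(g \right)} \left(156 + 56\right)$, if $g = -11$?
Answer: $-2332$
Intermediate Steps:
$Q{\left(C \right)} = C$
$Q{\left(g \right)} \left(156 + 56\right) = - 11 \left(156 + 56\right) = \left(-11\right) 212 = -2332$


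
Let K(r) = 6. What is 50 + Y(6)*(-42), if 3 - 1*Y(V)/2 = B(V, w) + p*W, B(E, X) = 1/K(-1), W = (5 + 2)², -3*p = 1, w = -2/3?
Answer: -1560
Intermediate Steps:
w = -⅔ (w = -2*⅓ = -⅔ ≈ -0.66667)
p = -⅓ (p = -⅓*1 = -⅓ ≈ -0.33333)
W = 49 (W = 7² = 49)
B(E, X) = ⅙ (B(E, X) = 1/6 = ⅙)
Y(V) = 115/3 (Y(V) = 6 - 2*(⅙ - ⅓*49) = 6 - 2*(⅙ - 49/3) = 6 - 2*(-97/6) = 6 + 97/3 = 115/3)
50 + Y(6)*(-42) = 50 + (115/3)*(-42) = 50 - 1610 = -1560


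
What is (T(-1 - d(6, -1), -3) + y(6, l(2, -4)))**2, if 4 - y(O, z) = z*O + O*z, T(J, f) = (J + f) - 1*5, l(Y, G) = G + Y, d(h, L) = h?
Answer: 169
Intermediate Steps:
T(J, f) = -5 + J + f (T(J, f) = (J + f) - 5 = -5 + J + f)
y(O, z) = 4 - 2*O*z (y(O, z) = 4 - (z*O + O*z) = 4 - (O*z + O*z) = 4 - 2*O*z)
(T(-1 - d(6, -1), -3) + y(6, l(2, -4)))**2 = ((-5 + (-1 - 1*6) - 3) + (4 - 2*6*(-4 + 2)))**2 = ((-5 + (-1 - 6) - 3) + (4 - 2*6*(-2)))**2 = ((-5 - 7 - 3) + (4 + 24))**2 = (-15 + 28)**2 = 13**2 = 169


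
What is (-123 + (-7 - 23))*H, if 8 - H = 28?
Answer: 3060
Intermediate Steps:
H = -20 (H = 8 - 1*28 = 8 - 28 = -20)
(-123 + (-7 - 23))*H = (-123 + (-7 - 23))*(-20) = (-123 - 30)*(-20) = -153*(-20) = 3060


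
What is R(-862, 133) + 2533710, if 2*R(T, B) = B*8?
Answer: 2534242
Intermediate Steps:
R(T, B) = 4*B (R(T, B) = (B*8)/2 = (8*B)/2 = 4*B)
R(-862, 133) + 2533710 = 4*133 + 2533710 = 532 + 2533710 = 2534242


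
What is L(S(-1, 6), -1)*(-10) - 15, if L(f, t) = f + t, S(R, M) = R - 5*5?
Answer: 255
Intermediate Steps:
S(R, M) = -25 + R (S(R, M) = R - 25 = -25 + R)
L(S(-1, 6), -1)*(-10) - 15 = ((-25 - 1) - 1)*(-10) - 15 = (-26 - 1)*(-10) - 15 = -27*(-10) - 15 = 270 - 15 = 255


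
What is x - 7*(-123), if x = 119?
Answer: 980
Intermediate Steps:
x - 7*(-123) = 119 - 7*(-123) = 119 + 861 = 980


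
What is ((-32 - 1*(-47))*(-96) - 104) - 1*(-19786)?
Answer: 18242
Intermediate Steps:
((-32 - 1*(-47))*(-96) - 104) - 1*(-19786) = ((-32 + 47)*(-96) - 104) + 19786 = (15*(-96) - 104) + 19786 = (-1440 - 104) + 19786 = -1544 + 19786 = 18242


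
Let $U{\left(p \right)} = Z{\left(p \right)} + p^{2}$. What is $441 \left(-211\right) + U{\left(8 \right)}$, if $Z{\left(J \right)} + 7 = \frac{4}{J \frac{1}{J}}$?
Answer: $-92990$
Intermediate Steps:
$Z{\left(J \right)} = -3$ ($Z{\left(J \right)} = -7 + \frac{4}{J \frac{1}{J}} = -7 + \frac{4}{1} = -7 + 4 \cdot 1 = -7 + 4 = -3$)
$U{\left(p \right)} = -3 + p^{2}$
$441 \left(-211\right) + U{\left(8 \right)} = 441 \left(-211\right) - \left(3 - 8^{2}\right) = -93051 + \left(-3 + 64\right) = -93051 + 61 = -92990$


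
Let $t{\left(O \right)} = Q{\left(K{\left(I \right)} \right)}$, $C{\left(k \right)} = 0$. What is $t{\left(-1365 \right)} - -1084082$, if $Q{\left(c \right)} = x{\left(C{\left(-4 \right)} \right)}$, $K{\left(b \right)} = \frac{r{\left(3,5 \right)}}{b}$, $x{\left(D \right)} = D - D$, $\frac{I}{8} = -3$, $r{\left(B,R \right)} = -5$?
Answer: $1084082$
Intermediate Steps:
$I = -24$ ($I = 8 \left(-3\right) = -24$)
$x{\left(D \right)} = 0$
$K{\left(b \right)} = - \frac{5}{b}$
$Q{\left(c \right)} = 0$
$t{\left(O \right)} = 0$
$t{\left(-1365 \right)} - -1084082 = 0 - -1084082 = 0 + 1084082 = 1084082$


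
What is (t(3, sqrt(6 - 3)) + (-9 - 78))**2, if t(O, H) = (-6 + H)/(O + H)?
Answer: 8197 - 543*sqrt(3)/2 ≈ 7726.8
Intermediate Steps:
t(O, H) = (-6 + H)/(H + O)
(t(3, sqrt(6 - 3)) + (-9 - 78))**2 = ((-6 + sqrt(6 - 3))/(sqrt(6 - 3) + 3) + (-9 - 78))**2 = ((-6 + sqrt(3))/(sqrt(3) + 3) - 87)**2 = ((-6 + sqrt(3))/(3 + sqrt(3)) - 87)**2 = (-87 + (-6 + sqrt(3))/(3 + sqrt(3)))**2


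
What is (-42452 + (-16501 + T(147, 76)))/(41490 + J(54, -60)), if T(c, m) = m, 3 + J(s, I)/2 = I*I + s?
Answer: -58877/48792 ≈ -1.2067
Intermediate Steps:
J(s, I) = -6 + 2*s + 2*I² (J(s, I) = -6 + 2*(I*I + s) = -6 + 2*(I² + s) = -6 + 2*(s + I²) = -6 + (2*s + 2*I²) = -6 + 2*s + 2*I²)
(-42452 + (-16501 + T(147, 76)))/(41490 + J(54, -60)) = (-42452 + (-16501 + 76))/(41490 + (-6 + 2*54 + 2*(-60)²)) = (-42452 - 16425)/(41490 + (-6 + 108 + 2*3600)) = -58877/(41490 + (-6 + 108 + 7200)) = -58877/(41490 + 7302) = -58877/48792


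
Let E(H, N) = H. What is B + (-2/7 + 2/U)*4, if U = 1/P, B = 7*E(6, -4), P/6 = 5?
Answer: 1966/7 ≈ 280.86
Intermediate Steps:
P = 30 (P = 6*5 = 30)
B = 42 (B = 7*6 = 42)
U = 1/30 ≈ 0.033333
B + (-2/7 + 2/U)*4 = 42 + (-2/7 + 2/(1/30))*4 = 42 + (-2*1/7 + 2*30)*4 = 42 + (-2/7 + 60)*4 = 42 + (418/7)*4 = 42 + 1672/7 = 1966/7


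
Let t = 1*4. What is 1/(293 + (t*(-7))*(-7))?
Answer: 1/489 ≈ 0.0020450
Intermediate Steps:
t = 4
1/(293 + (t*(-7))*(-7)) = 1/(293 + (4*(-7))*(-7)) = 1/(293 - 28*(-7)) = 1/(293 + 196) = 1/489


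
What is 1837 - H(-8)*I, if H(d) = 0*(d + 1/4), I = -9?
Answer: 1837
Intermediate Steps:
H(d) = 0 (H(d) = 0*(d + ¼) = 0*(¼ + d) = 0)
1837 - H(-8)*I = 1837 - 0*(-9) = 1837 - 1*0 = 1837 + 0 = 1837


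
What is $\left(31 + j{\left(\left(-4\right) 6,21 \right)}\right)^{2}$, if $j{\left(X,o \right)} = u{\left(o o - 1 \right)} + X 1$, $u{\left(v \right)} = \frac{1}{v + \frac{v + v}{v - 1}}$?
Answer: $\frac{1846117320961}{37651521600} \approx 49.032$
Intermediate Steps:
$u{\left(v \right)} = \frac{1}{v + \frac{2 v}{-1 + v}}$
$j{\left(X,o \right)} = X + \frac{-2 + o^{2}}{o^{2} \left(-1 + o^{2}\right)}$ ($j{\left(X,o \right)} = \frac{-1 + \left(o o - 1\right)}{\left(o o - 1\right) \left(1 + \left(o o - 1\right)\right)} + X 1 = \frac{-1 + \left(o^{2} - 1\right)}{\left(o^{2} - 1\right) \left(1 + \left(o^{2} - 1\right)\right)} + X = \frac{-1 + \left(-1 + o^{2}\right)}{\left(-1 + o^{2}\right) \left(1 + \left(-1 + o^{2}\right)\right)} + X = \frac{-2 + o^{2}}{\left(-1 + o^{2}\right) o^{2}} + X = \frac{-2 + o^{2}}{o^{2} \left(-1 + o^{2}\right)} + X = X + \frac{-2 + o^{2}}{o^{2} \left(-1 + o^{2}\right)}$)
$\left(31 + j{\left(\left(-4\right) 6,21 \right)}\right)^{2} = \left(31 + \frac{-2 + 21^{2} + \left(-4\right) 6 \cdot 21^{4} - \left(-4\right) 6 \cdot 21^{2}}{21^{4} - 21^{2}}\right)^{2} = \left(31 + \frac{-2 + 441 - 4667544 - \left(-24\right) 441}{194481 - 441}\right)^{2} = \left(31 + \frac{-2 + 441 - 4667544 + 10584}{194481 - 441}\right)^{2} = \left(31 + \frac{1}{194040} \left(-4656521\right)\right)^{2} = \left(31 - \frac{4656521}{194040}\right)^{2} = \left(\frac{1358719}{194040}\right)^{2} = \frac{1846117320961}{37651521600}$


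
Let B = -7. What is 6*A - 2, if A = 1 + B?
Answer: -38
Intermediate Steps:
A = -6 (A = 1 - 7 = -6)
6*A - 2 = 6*(-6) - 2 = -36 - 2 = -38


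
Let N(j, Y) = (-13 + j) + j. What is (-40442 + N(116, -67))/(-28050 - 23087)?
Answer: 40223/51137 ≈ 0.78657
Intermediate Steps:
N(j, Y) = -13 + 2*j
(-40442 + N(116, -67))/(-28050 - 23087) = (-40442 + (-13 + 2*116))/(-28050 - 23087) = (-40442 + (-13 + 232))/(-51137) = (-40442 + 219)*(-1/51137) = -40223*(-1/51137) = 40223/51137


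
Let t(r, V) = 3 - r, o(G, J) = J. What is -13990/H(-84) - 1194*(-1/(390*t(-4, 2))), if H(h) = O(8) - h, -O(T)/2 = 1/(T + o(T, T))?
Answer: -50790071/305305 ≈ -166.36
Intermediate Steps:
O(T) = -1/T (O(T) = -2/(T + T) = -2*1/(2*T) = -1/T)
H(h) = -1/8 - h
-13990/H(-84) - 1194*(-1/(390*t(-4, 2))) = -13990/(-1/8 - 1*(-84)) - 1194*(-1/(390*(3 - 1*(-4)))) = -13990/(-1/8 + 84) - 1194*(-1/(390*(3 + 4))) = -13990/671/8 - 1194/((7*(-15))*26) = -13990*8/671 - 1194/((-105*26)) = -111920/671 - 1194/(-2730) = -111920/671 - 1194*(-1/2730) = -111920/671 + 199/455 = -50790071/305305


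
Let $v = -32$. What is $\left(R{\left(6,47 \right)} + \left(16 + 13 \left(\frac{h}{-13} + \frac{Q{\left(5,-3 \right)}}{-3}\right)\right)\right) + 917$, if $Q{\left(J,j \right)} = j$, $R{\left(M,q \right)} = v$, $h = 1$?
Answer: $913$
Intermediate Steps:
$R{\left(M,q \right)} = -32$
$\left(R{\left(6,47 \right)} + \left(16 + 13 \left(\frac{h}{-13} + \frac{Q{\left(5,-3 \right)}}{-3}\right)\right)\right) + 917 = \left(-32 + \left(16 + 13 \left(1 \frac{1}{-13} - \frac{3}{-3}\right)\right)\right) + 917 = \left(-32 + \left(16 + 13 \left(1 \left(- \frac{1}{13}\right) - -1\right)\right)\right) + 917 = \left(-32 + \left(16 + 13 \left(- \frac{1}{13} + 1\right)\right)\right) + 917 = \left(-32 + \left(16 + 13 \cdot \frac{12}{13}\right)\right) + 917 = \left(-32 + \left(16 + 12\right)\right) + 917 = \left(-32 + 28\right) + 917 = -4 + 917 = 913$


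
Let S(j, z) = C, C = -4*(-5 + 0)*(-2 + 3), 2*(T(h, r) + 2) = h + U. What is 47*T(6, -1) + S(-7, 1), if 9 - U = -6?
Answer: 839/2 ≈ 419.50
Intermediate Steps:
U = 15 (U = 9 - 1*(-6) = 9 + 6 = 15)
T(h, r) = 11/2 + h/2 (T(h, r) = -2 + (h + 15)/2 = -2 + (15 + h)/2 = -2 + (15/2 + h/2) = 11/2 + h/2)
C = 20 (C = -(-20) = -4*(-5) = 20)
S(j, z) = 20
47*T(6, -1) + S(-7, 1) = 47*(11/2 + (½)*6) + 20 = 47*(11/2 + 3) + 20 = 47*(17/2) + 20 = 799/2 + 20 = 839/2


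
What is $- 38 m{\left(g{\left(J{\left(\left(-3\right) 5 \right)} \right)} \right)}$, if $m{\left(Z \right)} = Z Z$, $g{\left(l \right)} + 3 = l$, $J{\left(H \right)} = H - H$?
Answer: $-342$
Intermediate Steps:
$J{\left(H \right)} = 0$
$g{\left(l \right)} = -3 + l$
$m{\left(Z \right)} = Z^{2}$
$- 38 m{\left(g{\left(J{\left(\left(-3\right) 5 \right)} \right)} \right)} = - 38 \left(-3 + 0\right)^{2} = - 38 \left(-3\right)^{2} = \left(-38\right) 9 = -342$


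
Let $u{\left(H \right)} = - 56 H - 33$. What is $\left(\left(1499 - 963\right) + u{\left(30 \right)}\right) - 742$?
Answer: $-1919$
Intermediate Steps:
$u{\left(H \right)} = -33 - 56 H$
$\left(\left(1499 - 963\right) + u{\left(30 \right)}\right) - 742 = \left(\left(1499 - 963\right) - 1713\right) - 742 = \left(536 - 1713\right) - 742 = -1177 - 742 = -1919$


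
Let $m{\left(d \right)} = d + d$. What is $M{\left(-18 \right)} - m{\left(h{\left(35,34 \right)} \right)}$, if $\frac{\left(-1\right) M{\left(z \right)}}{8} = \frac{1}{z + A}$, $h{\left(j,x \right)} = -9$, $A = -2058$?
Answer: $\frac{9344}{519} \approx 18.004$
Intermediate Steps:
$M{\left(z \right)} = - \frac{8}{-2058 + z}$ ($M{\left(z \right)} = - \frac{8}{z - 2058} = - \frac{8}{-2058 + z}$)
$m{\left(d \right)} = 2 d$
$M{\left(-18 \right)} - m{\left(h{\left(35,34 \right)} \right)} = - \frac{8}{-2058 - 18} - 2 \left(-9\right) = - \frac{8}{-2076} - -18 = \left(-8\right) \left(- \frac{1}{2076}\right) + 18 = \frac{2}{519} + 18 = \frac{9344}{519}$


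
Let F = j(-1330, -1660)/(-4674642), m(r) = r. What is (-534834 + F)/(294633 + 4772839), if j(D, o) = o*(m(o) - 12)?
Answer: -625040063737/5922154361256 ≈ -0.10554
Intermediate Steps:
j(D, o) = o*(-12 + o) (j(D, o) = o*(o - 12) = o*(-12 + o))
F = -1387760/2337321 (F = -1660*(-12 - 1660)/(-4674642) = -1660*(-1672)*(-1/4674642) = 2775520*(-1/4674642) = -1387760/2337321 ≈ -0.59374)
(-534834 + F)/(294633 + 4772839) = (-534834 - 1387760/2337321)/(294633 + 4772839) = -1250080127474/2337321/5067472 = -1250080127474/2337321*1/5067472 = -625040063737/5922154361256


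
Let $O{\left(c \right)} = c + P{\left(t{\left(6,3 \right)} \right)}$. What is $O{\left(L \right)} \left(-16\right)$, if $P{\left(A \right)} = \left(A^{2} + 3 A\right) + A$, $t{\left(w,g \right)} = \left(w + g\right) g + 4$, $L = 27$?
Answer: $-17792$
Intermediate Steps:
$t{\left(w,g \right)} = 4 + g \left(g + w\right)$ ($t{\left(w,g \right)} = \left(g + w\right) g + 4 = g \left(g + w\right) + 4 = 4 + g \left(g + w\right)$)
$P{\left(A \right)} = A^{2} + 4 A$
$O{\left(c \right)} = 1085 + c$ ($O{\left(c \right)} = c + \left(4 + 3^{2} + 3 \cdot 6\right) \left(4 + \left(4 + 3^{2} + 3 \cdot 6\right)\right) = c + \left(4 + 9 + 18\right) \left(4 + \left(4 + 9 + 18\right)\right) = c + 31 \left(4 + 31\right) = c + 31 \cdot 35 = c + 1085 = 1085 + c$)
$O{\left(L \right)} \left(-16\right) = \left(1085 + 27\right) \left(-16\right) = 1112 \left(-16\right) = -17792$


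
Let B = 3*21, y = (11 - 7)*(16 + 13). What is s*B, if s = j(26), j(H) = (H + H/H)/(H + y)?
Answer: 1701/142 ≈ 11.979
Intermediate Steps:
y = 116 (y = 4*29 = 116)
B = 63
j(H) = (1 + H)/(116 + H) (j(H) = (H + H/H)/(H + 116) = (H + 1)/(116 + H) = (1 + H)/(116 + H))
s = 27/142 (s = (1 + 26)/(116 + 26) = 27/142 ≈ 0.19014)
s*B = (27/142)*63 = 1701/142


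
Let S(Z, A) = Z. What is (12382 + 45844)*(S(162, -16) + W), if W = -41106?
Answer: -2384005344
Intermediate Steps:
(12382 + 45844)*(S(162, -16) + W) = (12382 + 45844)*(162 - 41106) = 58226*(-40944) = -2384005344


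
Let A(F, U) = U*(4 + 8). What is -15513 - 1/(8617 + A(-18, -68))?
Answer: -121016914/7801 ≈ -15513.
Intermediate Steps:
A(F, U) = 12*U (A(F, U) = U*12 = 12*U)
-15513 - 1/(8617 + A(-18, -68)) = -15513 - 1/(8617 + 12*(-68)) = -15513 - 1/(8617 - 816) = -15513 - 1/7801 = -121016914/7801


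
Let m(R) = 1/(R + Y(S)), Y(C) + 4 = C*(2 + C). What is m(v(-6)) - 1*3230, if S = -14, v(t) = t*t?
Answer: -645999/200 ≈ -3230.0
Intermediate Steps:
v(t) = t²
Y(C) = -4 + C*(2 + C)
m(R) = 1/(164 + R) (m(R) = 1/(R + (-4 + (-14)² + 2*(-14))) = 1/(R + (-4 + 196 - 28)) = 1/(R + 164) = 1/(164 + R))
m(v(-6)) - 1*3230 = 1/(164 + (-6)²) - 1*3230 = 1/(164 + 36) - 3230 = 1/200 - 3230 = -645999/200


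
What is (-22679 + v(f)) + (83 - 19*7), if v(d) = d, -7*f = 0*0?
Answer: -22729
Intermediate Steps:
f = 0 (f = -0*0 = -⅐*0 = 0)
(-22679 + v(f)) + (83 - 19*7) = (-22679 + 0) + (83 - 19*7) = -22679 + (83 - 133) = -22679 - 50 = -22729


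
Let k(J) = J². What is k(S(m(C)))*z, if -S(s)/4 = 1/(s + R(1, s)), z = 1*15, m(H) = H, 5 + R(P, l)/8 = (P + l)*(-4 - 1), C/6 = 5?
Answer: 12/78125 ≈ 0.00015360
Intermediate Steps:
C = 30 (C = 6*5 = 30)
R(P, l) = -40 - 40*P - 40*l (R(P, l) = -40 + 8*((P + l)*(-4 - 1)) = -40 + 8*((P + l)*(-5)) = -40 + 8*(-5*P - 5*l) = -40 + (-40*P - 40*l) = -40 - 40*P - 40*l)
z = 15
S(s) = -4/(-80 - 39*s) (S(s) = -4/(s + (-40 - 40*1 - 40*s)) = -4/(s + (-40 - 40 - 40*s)) = -4/(s + (-80 - 40*s)) = -4/(-80 - 39*s))
k(S(m(C)))*z = (4/(80 + 39*30))²*15 = (4/(80 + 1170))²*15 = (4/1250)²*15 = (4*(1/1250))²*15 = (2/625)²*15 = (4/390625)*15 = 12/78125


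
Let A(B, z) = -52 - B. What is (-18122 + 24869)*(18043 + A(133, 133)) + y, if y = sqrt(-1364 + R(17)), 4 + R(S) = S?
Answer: 120487926 + I*sqrt(1351) ≈ 1.2049e+8 + 36.756*I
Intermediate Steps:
R(S) = -4 + S
y = I*sqrt(1351) (y = sqrt(-1364 + (-4 + 17)) = sqrt(-1364 + 13) = sqrt(-1351) = I*sqrt(1351) ≈ 36.756*I)
(-18122 + 24869)*(18043 + A(133, 133)) + y = (-18122 + 24869)*(18043 + (-52 - 1*133)) + I*sqrt(1351) = 6747*(18043 + (-52 - 133)) + I*sqrt(1351) = 6747*(18043 - 185) + I*sqrt(1351) = 6747*17858 + I*sqrt(1351) = 120487926 + I*sqrt(1351)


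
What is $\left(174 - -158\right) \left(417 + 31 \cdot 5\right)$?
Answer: $189904$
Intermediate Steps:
$\left(174 - -158\right) \left(417 + 31 \cdot 5\right) = \left(174 + 158\right) \left(417 + 155\right) = 332 \cdot 572 = 189904$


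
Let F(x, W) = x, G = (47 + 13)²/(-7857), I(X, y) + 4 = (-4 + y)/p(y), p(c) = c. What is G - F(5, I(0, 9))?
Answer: -4765/873 ≈ -5.4582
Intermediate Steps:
I(X, y) = -4 + (-4 + y)/y
G = -400/873 (G = 60²*(-1/7857) = 3600*(-1/7857) = -400/873 ≈ -0.45819)
G - F(5, I(0, 9)) = -400/873 - 1*5 = -400/873 - 5 = -4765/873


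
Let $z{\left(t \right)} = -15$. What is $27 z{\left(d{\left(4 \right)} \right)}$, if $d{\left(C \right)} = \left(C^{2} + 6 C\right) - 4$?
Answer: $-405$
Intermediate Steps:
$d{\left(C \right)} = -4 + C^{2} + 6 C$
$27 z{\left(d{\left(4 \right)} \right)} = 27 \left(-15\right) = -405$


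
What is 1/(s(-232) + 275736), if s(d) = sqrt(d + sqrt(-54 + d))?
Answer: 1/(275736 + sqrt(-232 + I*sqrt(286))) ≈ 3.6267e-6 - 2.0e-10*I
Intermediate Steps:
1/(s(-232) + 275736) = 1/(sqrt(-232 + sqrt(-54 - 232)) + 275736) = 1/(sqrt(-232 + sqrt(-286)) + 275736) = 1/(sqrt(-232 + I*sqrt(286)) + 275736) = 1/(275736 + sqrt(-232 + I*sqrt(286)))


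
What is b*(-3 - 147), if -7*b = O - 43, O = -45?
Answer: -13200/7 ≈ -1885.7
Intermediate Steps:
b = 88/7 (b = -(-45 - 43)/7 = -⅐*(-88) = 88/7 ≈ 12.571)
b*(-3 - 147) = 88*(-3 - 147)/7 = (88/7)*(-150) = -13200/7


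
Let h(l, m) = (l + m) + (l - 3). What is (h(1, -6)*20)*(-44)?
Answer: 6160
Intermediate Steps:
h(l, m) = -3 + m + 2*l (h(l, m) = (l + m) + (-3 + l) = -3 + m + 2*l)
(h(1, -6)*20)*(-44) = ((-3 - 6 + 2*1)*20)*(-44) = ((-3 - 6 + 2)*20)*(-44) = -7*20*(-44) = -140*(-44) = 6160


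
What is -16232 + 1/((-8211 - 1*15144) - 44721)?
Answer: -1105009633/68076 ≈ -16232.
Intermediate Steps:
-16232 + 1/((-8211 - 1*15144) - 44721) = -16232 + 1/((-8211 - 15144) - 44721) = -16232 + 1/(-23355 - 44721) = -16232 + 1/(-68076) = -16232 - 1/68076 = -1105009633/68076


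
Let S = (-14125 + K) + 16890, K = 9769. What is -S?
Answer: -12534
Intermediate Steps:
S = 12534 (S = (-14125 + 9769) + 16890 = -4356 + 16890 = 12534)
-S = -1*12534 = -12534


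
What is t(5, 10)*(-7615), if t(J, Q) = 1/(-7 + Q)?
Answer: -7615/3 ≈ -2538.3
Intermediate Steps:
t(5, 10)*(-7615) = -7615/(-7 + 10) = -7615/3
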